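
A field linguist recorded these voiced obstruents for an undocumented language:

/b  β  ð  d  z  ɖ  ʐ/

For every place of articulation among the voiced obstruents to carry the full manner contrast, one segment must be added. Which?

bilabial: stop /b/, fricative /β/.
dental: stop —, fricative /ð/.
alveolar: stop /d/, fricative /z/.
retroflex: stop /ɖ/, fricative /ʐ/.
The dental row has no stop member, so the gap is the dental stop /d̪/.

/d̪/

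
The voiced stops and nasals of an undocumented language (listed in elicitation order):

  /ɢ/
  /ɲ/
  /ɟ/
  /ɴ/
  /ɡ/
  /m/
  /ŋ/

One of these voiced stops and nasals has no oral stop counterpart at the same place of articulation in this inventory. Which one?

Palatal: /ɟ/ ~ /ɲ/
Velar: /ɡ/ ~ /ŋ/
Uvular: /ɢ/ ~ /ɴ/
Bilabial: only /m/ (nasal); no oral stop partner.
So /m/ is the unpaired segment.

/m/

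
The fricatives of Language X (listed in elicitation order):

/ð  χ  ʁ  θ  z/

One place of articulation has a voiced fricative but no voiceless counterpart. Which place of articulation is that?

alveolar

dental: voiceless /θ/, voiced /ð/.
alveolar: voiceless —, voiced /z/.
uvular: voiceless /χ/, voiced /ʁ/.
Every place of articulation has a voiceless member except alveolar, where /s/ would be expected.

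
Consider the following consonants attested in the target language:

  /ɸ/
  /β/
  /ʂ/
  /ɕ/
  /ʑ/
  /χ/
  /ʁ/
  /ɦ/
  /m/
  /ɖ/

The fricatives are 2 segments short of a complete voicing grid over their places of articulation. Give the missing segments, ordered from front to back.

bilabial: voiceless /ɸ/, voiced /β/.
retroflex: voiceless /ʂ/, voiced —.
alveolo-palatal: voiceless /ɕ/, voiced /ʑ/.
uvular: voiceless /χ/, voiced /ʁ/.
glottal: voiceless —, voiced /ɦ/.
Gaps, from front to back: retroflex lacks voiced (/ʐ/); glottal lacks voiceless (/h/).

/ʐ/, /h/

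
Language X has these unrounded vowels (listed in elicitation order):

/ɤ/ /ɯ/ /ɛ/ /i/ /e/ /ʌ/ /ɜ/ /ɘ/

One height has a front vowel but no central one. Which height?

Front: /i/ (high), /e/ (high-mid), /ɛ/ (low-mid).
Central: /ɘ/ (high-mid), /ɜ/ (low-mid).
Back: /ɯ/ (high), /ɤ/ (high-mid), /ʌ/ (low-mid).
Every height has a central member except high, where /ɨ/ would be expected.

high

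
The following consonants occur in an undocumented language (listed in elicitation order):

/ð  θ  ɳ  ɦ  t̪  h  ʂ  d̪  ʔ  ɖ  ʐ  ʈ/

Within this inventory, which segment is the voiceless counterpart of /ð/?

/θ/

/ð/ is a voiced dental fricative.
The voiceless counterpart is a voiceless dental fricative — in this inventory, /θ/.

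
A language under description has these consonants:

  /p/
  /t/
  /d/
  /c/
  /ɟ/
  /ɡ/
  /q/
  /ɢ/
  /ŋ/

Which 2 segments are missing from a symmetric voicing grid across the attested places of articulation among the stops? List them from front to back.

bilabial: voiceless /p/, voiced —.
alveolar: voiceless /t/, voiced /d/.
palatal: voiceless /c/, voiced /ɟ/.
velar: voiceless —, voiced /ɡ/.
uvular: voiceless /q/, voiced /ɢ/.
Gaps, from front to back: bilabial lacks voiced (/b/); velar lacks voiceless (/k/).

/b/, /k/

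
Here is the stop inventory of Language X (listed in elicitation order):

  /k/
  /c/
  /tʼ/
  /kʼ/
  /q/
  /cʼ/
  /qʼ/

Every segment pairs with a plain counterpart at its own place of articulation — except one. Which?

Palatal: /c/ ~ /cʼ/
Velar: /k/ ~ /kʼ/
Uvular: /q/ ~ /qʼ/
Alveolar: only /tʼ/ (ejective); no plain partner.
So /tʼ/ is the unpaired segment.

/tʼ/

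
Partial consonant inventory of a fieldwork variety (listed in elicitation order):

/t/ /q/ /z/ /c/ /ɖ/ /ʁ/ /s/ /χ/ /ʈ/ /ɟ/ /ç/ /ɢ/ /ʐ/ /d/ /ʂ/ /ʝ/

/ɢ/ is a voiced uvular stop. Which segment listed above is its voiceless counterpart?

The voiceless counterpart is a voiceless uvular stop — in this inventory, /q/.

/q/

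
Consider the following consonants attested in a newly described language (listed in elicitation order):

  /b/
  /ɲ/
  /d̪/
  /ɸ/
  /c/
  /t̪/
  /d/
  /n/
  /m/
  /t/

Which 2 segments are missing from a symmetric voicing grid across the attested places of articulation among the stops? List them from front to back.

bilabial: voiceless —, voiced /b/.
dental: voiceless /t̪/, voiced /d̪/.
alveolar: voiceless /t/, voiced /d/.
palatal: voiceless /c/, voiced —.
Gaps, from front to back: bilabial lacks voiceless (/p/); palatal lacks voiced (/ɟ/).

/p/, /ɟ/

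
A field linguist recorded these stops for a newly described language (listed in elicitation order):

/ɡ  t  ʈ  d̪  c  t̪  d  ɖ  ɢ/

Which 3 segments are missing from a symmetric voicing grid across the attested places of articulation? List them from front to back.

/ɟ/, /k/, /q/

Voiceless: /t̪/ (dental), /t/ (alveolar), /ʈ/ (retroflex), /c/ (palatal).
Voiced: /d̪/ (dental), /d/ (alveolar), /ɖ/ (retroflex), /ɡ/ (velar), /ɢ/ (uvular).
Gaps, from front to back: palatal lacks voiced (/ɟ/); velar lacks voiceless (/k/); uvular lacks voiceless (/q/).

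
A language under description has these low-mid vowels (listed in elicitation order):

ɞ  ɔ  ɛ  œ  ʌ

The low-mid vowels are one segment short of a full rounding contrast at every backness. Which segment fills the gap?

Unrounded: /ɛ/ (front), /ʌ/ (back).
Rounded: /œ/ (front), /ɞ/ (central), /ɔ/ (back).
The central row has no unrounded member, so the gap is the central unrounded vowel /ɜ/.

/ɜ/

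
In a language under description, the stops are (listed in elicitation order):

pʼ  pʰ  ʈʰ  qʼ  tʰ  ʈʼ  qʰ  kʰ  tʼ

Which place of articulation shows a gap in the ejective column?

bilabial: aspirated /pʰ/, ejective /pʼ/.
alveolar: aspirated /tʰ/, ejective /tʼ/.
retroflex: aspirated /ʈʰ/, ejective /ʈʼ/.
velar: aspirated /kʰ/, ejective —.
uvular: aspirated /qʰ/, ejective /qʼ/.
Every place of articulation has an ejective member except velar, where /kʼ/ would be expected.

velar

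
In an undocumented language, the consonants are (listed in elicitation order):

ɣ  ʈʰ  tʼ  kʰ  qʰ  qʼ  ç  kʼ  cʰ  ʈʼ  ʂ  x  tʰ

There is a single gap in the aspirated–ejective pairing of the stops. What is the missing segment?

alveolar: aspirated /tʰ/, ejective /tʼ/.
retroflex: aspirated /ʈʰ/, ejective /ʈʼ/.
palatal: aspirated /cʰ/, ejective —.
velar: aspirated /kʰ/, ejective /kʼ/.
uvular: aspirated /qʰ/, ejective /qʼ/.
The palatal row has no ejective member, so the gap is the ejective palatal stop /cʼ/.

/cʼ/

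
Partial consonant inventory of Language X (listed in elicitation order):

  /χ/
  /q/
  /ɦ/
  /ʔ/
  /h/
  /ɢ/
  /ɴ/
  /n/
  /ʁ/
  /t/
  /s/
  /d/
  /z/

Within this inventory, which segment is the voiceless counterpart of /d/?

/t/

/d/ is a voiced alveolar stop.
The voiceless counterpart is a voiceless alveolar stop — in this inventory, /t/.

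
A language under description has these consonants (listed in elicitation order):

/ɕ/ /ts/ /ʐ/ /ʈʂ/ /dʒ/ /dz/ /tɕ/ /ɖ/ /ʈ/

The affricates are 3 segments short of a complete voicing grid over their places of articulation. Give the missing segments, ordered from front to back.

/tʃ/, /ɖʐ/, /dʑ/

alveolar: voiceless /ts/, voiced /dz/.
postalveolar: voiceless —, voiced /dʒ/.
retroflex: voiceless /ʈʂ/, voiced —.
alveolo-palatal: voiceless /tɕ/, voiced —.
Gaps, from front to back: postalveolar lacks voiceless (/tʃ/); retroflex lacks voiced (/ɖʐ/); alveolo-palatal lacks voiced (/dʑ/).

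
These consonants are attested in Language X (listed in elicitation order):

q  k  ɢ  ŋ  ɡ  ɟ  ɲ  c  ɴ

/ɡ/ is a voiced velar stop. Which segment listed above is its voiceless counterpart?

The voiceless counterpart is a voiceless velar stop — in this inventory, /k/.

/k/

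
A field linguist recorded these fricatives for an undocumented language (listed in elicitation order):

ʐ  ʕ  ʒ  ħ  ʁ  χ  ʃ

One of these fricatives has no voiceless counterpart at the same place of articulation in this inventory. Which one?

/ʐ/

Postalveolar: /ʃ/ ~ /ʒ/
Uvular: /χ/ ~ /ʁ/
Pharyngeal: /ħ/ ~ /ʕ/
Retroflex: only /ʐ/ (voiced); no voiceless partner.
So /ʐ/ is the unpaired segment.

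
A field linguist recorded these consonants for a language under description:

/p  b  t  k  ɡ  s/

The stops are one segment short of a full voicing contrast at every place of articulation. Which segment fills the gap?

/d/

place of articulation  voiceless  voiced  
bilabial          p         b       
alveolar          t         —       
velar             k         ɡ       
The alveolar row has no voiced member, so the gap is the voiced alveolar stop /d/.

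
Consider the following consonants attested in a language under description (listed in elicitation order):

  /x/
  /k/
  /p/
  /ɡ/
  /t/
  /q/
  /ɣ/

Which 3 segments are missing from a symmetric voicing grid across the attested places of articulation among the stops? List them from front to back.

Voiceless: /p/ (bilabial), /t/ (alveolar), /k/ (velar), /q/ (uvular).
Voiced: /ɡ/ (velar).
Gaps, from front to back: bilabial lacks voiced (/b/); alveolar lacks voiced (/d/); uvular lacks voiced (/ɢ/).

/b/, /d/, /ɢ/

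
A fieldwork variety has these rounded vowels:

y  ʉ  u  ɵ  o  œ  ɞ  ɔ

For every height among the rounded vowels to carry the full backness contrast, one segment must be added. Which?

Front: /y/ (high), /œ/ (low-mid).
Central: /ʉ/ (high), /ɵ/ (high-mid), /ɞ/ (low-mid).
Back: /u/ (high), /o/ (high-mid), /ɔ/ (low-mid).
The high-mid row has no front member, so the gap is the high-mid front rounded vowel /ø/.

/ø/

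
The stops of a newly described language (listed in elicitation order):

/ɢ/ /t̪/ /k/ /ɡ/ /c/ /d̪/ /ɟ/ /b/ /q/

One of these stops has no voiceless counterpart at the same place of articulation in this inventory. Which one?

Dental: /t̪/ ~ /d̪/
Palatal: /c/ ~ /ɟ/
Velar: /k/ ~ /ɡ/
Uvular: /q/ ~ /ɢ/
Bilabial: only /b/ (voiced); no voiceless partner.
So /b/ is the unpaired segment.

/b/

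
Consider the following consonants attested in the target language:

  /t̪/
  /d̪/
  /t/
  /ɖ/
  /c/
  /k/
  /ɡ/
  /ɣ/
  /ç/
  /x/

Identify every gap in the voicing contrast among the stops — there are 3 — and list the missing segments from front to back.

place of articulation  voiceless  voiced  
dental            t̪        d̪      
alveolar          t         —       
retroflex         —         ɖ       
palatal           c         —       
velar             k         ɡ       
Gaps, from front to back: alveolar lacks voiced (/d/); retroflex lacks voiceless (/ʈ/); palatal lacks voiced (/ɟ/).

/d/, /ʈ/, /ɟ/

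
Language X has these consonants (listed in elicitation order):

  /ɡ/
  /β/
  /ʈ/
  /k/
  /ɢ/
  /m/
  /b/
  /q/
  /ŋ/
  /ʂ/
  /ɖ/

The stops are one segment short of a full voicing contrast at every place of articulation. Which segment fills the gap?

/p/

bilabial: voiceless —, voiced /b/.
retroflex: voiceless /ʈ/, voiced /ɖ/.
velar: voiceless /k/, voiced /ɡ/.
uvular: voiceless /q/, voiced /ɢ/.
The bilabial row has no voiceless member, so the gap is the voiceless bilabial stop /p/.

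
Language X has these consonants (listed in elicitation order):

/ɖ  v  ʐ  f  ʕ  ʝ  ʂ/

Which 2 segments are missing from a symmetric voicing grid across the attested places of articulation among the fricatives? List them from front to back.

/ç/, /ħ/

Voiceless: /f/ (labiodental), /ʂ/ (retroflex).
Voiced: /v/ (labiodental), /ʐ/ (retroflex), /ʝ/ (palatal), /ʕ/ (pharyngeal).
Gaps, from front to back: palatal lacks voiceless (/ç/); pharyngeal lacks voiceless (/ħ/).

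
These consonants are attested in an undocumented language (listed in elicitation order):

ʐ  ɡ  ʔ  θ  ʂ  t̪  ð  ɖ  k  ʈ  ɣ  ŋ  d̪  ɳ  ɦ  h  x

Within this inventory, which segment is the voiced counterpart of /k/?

/k/ is a voiceless velar stop.
The voiced counterpart is a voiced velar stop — in this inventory, /ɡ/.

/ɡ/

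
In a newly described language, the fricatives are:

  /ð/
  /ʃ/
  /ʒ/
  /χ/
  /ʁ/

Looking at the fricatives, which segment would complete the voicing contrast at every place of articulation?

/θ/

dental: voiceless —, voiced /ð/.
postalveolar: voiceless /ʃ/, voiced /ʒ/.
uvular: voiceless /χ/, voiced /ʁ/.
The dental row has no voiceless member, so the gap is the voiceless dental fricative /θ/.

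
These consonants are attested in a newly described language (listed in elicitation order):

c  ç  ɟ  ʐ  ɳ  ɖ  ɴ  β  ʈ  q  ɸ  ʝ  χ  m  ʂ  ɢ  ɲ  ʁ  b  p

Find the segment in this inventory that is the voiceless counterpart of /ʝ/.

/ʝ/ is a voiced palatal fricative.
The voiceless counterpart is a voiceless palatal fricative — in this inventory, /ç/.

/ç/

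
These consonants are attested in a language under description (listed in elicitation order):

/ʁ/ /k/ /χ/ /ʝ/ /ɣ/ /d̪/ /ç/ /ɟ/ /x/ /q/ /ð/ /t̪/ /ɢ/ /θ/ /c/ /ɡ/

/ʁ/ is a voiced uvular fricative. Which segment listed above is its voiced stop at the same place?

/ɢ/

The voiced stop at the same place is a voiced uvular stop — in this inventory, /ɢ/.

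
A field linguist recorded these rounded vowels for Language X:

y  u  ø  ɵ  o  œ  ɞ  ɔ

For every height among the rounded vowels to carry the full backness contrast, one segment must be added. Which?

/ʉ/

high: front /y/, central —, back /u/.
high-mid: front /ø/, central /ɵ/, back /o/.
low-mid: front /œ/, central /ɞ/, back /ɔ/.
The high row has no central member, so the gap is the high central rounded vowel /ʉ/.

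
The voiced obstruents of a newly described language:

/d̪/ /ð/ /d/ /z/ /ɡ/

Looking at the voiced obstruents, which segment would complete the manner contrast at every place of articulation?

/ɣ/

place of articulation  stop      fricative
dental            d̪        ð       
alveolar          d         z       
velar             ɡ         —       
The velar row has no fricative member, so the gap is the velar fricative /ɣ/.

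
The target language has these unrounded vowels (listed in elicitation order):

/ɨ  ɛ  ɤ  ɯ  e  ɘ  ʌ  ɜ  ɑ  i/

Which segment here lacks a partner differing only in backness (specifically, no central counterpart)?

/ɑ/

High: /i/ ~ /ɨ/ ~ /ɯ/
High-mid: /e/ ~ /ɘ/ ~ /ɤ/
Low-mid: /ɛ/ ~ /ɜ/ ~ /ʌ/
Low: only /ɑ/ (back); no central partner.
So /ɑ/ is the unpaired segment.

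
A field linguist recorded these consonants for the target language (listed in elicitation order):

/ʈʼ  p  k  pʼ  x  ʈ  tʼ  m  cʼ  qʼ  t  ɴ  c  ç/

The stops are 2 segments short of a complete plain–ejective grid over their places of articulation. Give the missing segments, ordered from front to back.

place of articulation  plain     ejective
bilabial          p         pʼ      
alveolar          t         tʼ      
retroflex         ʈ         ʈʼ      
palatal           c         cʼ      
velar             k         —       
uvular            —         qʼ      
Gaps, from front to back: velar lacks ejective (/kʼ/); uvular lacks plain (/q/).

/kʼ/, /q/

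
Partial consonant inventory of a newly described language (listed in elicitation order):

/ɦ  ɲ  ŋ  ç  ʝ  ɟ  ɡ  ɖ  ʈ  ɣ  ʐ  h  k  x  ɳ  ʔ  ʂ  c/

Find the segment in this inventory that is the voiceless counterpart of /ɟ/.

/c/

/ɟ/ is a voiced palatal stop.
The voiceless counterpart is a voiceless palatal stop — in this inventory, /c/.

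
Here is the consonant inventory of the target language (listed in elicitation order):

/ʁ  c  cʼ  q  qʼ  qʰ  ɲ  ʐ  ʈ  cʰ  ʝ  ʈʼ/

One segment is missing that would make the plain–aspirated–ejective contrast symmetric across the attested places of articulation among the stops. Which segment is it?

/ʈʰ/

Plain: /ʈ/ (retroflex), /c/ (palatal), /q/ (uvular).
Aspirated: /cʰ/ (palatal), /qʰ/ (uvular).
Ejective: /ʈʼ/ (retroflex), /cʼ/ (palatal), /qʼ/ (uvular).
The retroflex row has no aspirated member, so the gap is the aspirated retroflex stop /ʈʰ/.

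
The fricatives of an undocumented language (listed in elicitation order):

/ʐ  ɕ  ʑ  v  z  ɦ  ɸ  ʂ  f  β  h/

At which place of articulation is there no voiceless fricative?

alveolar

place of articulation  voiceless  voiced  
bilabial          ɸ         β       
labiodental       f         v       
alveolar          —         z       
retroflex         ʂ         ʐ       
alveolo-palatal   ɕ         ʑ       
glottal           h         ɦ       
Every place of articulation has a voiceless member except alveolar, where /s/ would be expected.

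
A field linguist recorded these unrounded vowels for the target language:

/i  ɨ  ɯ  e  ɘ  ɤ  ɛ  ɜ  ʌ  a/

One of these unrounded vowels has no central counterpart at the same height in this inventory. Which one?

/a/

High: /i/ ~ /ɨ/ ~ /ɯ/
High-mid: /e/ ~ /ɘ/ ~ /ɤ/
Low-mid: /ɛ/ ~ /ɜ/ ~ /ʌ/
Low: only /a/ (front); no central partner.
So /a/ is the unpaired segment.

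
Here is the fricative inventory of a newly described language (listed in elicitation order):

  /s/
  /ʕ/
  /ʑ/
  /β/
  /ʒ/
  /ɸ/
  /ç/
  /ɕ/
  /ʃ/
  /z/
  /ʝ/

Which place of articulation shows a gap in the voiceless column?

bilabial: voiceless /ɸ/, voiced /β/.
alveolar: voiceless /s/, voiced /z/.
postalveolar: voiceless /ʃ/, voiced /ʒ/.
alveolo-palatal: voiceless /ɕ/, voiced /ʑ/.
palatal: voiceless /ç/, voiced /ʝ/.
pharyngeal: voiceless —, voiced /ʕ/.
Every place of articulation has a voiceless member except pharyngeal, where /ħ/ would be expected.

pharyngeal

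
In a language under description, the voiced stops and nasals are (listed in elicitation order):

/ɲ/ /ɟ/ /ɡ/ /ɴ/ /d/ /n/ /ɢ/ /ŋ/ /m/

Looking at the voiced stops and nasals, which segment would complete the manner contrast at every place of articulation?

/b/

Oral stop: /d/ (alveolar), /ɟ/ (palatal), /ɡ/ (velar), /ɢ/ (uvular).
Nasal: /m/ (bilabial), /n/ (alveolar), /ɲ/ (palatal), /ŋ/ (velar), /ɴ/ (uvular).
The bilabial row has no oral stop member, so the gap is the bilabial oral stop /b/.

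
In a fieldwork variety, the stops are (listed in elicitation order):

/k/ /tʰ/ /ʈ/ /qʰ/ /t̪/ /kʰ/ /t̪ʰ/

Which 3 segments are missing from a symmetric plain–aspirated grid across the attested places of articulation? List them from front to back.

/t/, /ʈʰ/, /q/

dental: plain /t̪/, aspirated /t̪ʰ/.
alveolar: plain —, aspirated /tʰ/.
retroflex: plain /ʈ/, aspirated —.
velar: plain /k/, aspirated /kʰ/.
uvular: plain —, aspirated /qʰ/.
Gaps, from front to back: alveolar lacks plain (/t/); retroflex lacks aspirated (/ʈʰ/); uvular lacks plain (/q/).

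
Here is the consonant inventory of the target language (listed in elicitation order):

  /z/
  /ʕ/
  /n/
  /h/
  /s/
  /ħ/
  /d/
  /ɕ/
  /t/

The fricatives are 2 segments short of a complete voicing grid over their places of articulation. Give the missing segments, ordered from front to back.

/ʑ/, /ɦ/

place of articulation  voiceless  voiced  
alveolar          s         z       
alveolo-palatal   ɕ         —       
pharyngeal        ħ         ʕ       
glottal           h         —       
Gaps, from front to back: alveolo-palatal lacks voiced (/ʑ/); glottal lacks voiced (/ɦ/).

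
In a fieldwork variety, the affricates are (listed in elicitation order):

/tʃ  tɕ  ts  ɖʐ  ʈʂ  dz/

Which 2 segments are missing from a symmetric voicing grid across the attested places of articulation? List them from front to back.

Voiceless: /ts/ (alveolar), /tʃ/ (postalveolar), /ʈʂ/ (retroflex), /tɕ/ (alveolo-palatal).
Voiced: /dz/ (alveolar), /ɖʐ/ (retroflex).
Gaps, from front to back: postalveolar lacks voiced (/dʒ/); alveolo-palatal lacks voiced (/dʑ/).

/dʒ/, /dʑ/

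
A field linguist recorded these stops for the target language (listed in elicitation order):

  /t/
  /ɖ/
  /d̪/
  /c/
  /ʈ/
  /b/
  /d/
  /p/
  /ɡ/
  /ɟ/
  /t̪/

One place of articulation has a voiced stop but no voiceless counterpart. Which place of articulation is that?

place of articulation  voiceless  voiced  
bilabial          p         b       
dental            t̪        d̪      
alveolar          t         d       
retroflex         ʈ         ɖ       
palatal           c         ɟ       
velar             —         ɡ       
Every place of articulation has a voiceless member except velar, where /k/ would be expected.

velar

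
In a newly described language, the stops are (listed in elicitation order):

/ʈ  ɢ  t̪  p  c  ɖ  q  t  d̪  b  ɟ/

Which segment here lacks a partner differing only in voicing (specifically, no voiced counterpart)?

Bilabial: /p/ ~ /b/
Dental: /t̪/ ~ /d̪/
Retroflex: /ʈ/ ~ /ɖ/
Palatal: /c/ ~ /ɟ/
Uvular: /q/ ~ /ɢ/
Alveolar: only /t/ (voiceless); no voiced partner.
So /t/ is the unpaired segment.

/t/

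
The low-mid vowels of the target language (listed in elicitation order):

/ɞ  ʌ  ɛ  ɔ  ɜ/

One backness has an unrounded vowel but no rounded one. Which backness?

front

front: unrounded /ɛ/, rounded —.
central: unrounded /ɜ/, rounded /ɞ/.
back: unrounded /ʌ/, rounded /ɔ/.
Every backness has a rounded member except front, where /œ/ would be expected.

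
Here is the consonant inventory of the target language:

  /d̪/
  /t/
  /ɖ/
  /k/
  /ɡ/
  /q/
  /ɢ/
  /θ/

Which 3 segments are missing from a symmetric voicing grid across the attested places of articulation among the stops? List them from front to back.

place of articulation  voiceless  voiced  
dental            —         d̪      
alveolar          t         —       
retroflex         —         ɖ       
velar             k         ɡ       
uvular            q         ɢ       
Gaps, from front to back: dental lacks voiceless (/t̪/); alveolar lacks voiced (/d/); retroflex lacks voiceless (/ʈ/).

/t̪/, /d/, /ʈ/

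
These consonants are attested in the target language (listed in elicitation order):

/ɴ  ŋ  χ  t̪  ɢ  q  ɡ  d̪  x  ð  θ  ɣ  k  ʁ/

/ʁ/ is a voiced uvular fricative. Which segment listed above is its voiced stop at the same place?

/ɢ/

The voiced stop at the same place is a voiced uvular stop — in this inventory, /ɢ/.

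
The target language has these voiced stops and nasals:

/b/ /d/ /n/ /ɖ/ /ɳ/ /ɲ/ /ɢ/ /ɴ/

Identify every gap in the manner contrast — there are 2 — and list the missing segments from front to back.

/m/, /ɟ/

place of articulation  oral stop  nasal   
bilabial          b         —       
alveolar          d         n       
retroflex         ɖ         ɳ       
palatal           —         ɲ       
uvular            ɢ         ɴ       
Gaps, from front to back: bilabial lacks nasal (/m/); palatal lacks oral stop (/ɟ/).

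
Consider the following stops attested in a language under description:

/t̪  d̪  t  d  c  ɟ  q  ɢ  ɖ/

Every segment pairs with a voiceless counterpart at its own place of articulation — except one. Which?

/ɖ/

Dental: /t̪/ ~ /d̪/
Alveolar: /t/ ~ /d/
Palatal: /c/ ~ /ɟ/
Uvular: /q/ ~ /ɢ/
Retroflex: only /ɖ/ (voiced); no voiceless partner.
So /ɖ/ is the unpaired segment.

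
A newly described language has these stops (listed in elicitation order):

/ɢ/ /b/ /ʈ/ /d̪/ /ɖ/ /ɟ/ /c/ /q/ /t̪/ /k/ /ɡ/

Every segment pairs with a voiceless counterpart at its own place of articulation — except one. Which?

Dental: /t̪/ ~ /d̪/
Retroflex: /ʈ/ ~ /ɖ/
Palatal: /c/ ~ /ɟ/
Velar: /k/ ~ /ɡ/
Uvular: /q/ ~ /ɢ/
Bilabial: only /b/ (voiced); no voiceless partner.
So /b/ is the unpaired segment.

/b/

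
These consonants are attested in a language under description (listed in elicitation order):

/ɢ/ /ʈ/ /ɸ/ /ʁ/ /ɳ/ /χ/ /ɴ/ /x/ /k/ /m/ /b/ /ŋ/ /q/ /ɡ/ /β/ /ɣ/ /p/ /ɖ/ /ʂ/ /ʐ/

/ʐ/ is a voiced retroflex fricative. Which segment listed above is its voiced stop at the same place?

The voiced stop at the same place is a voiced retroflex stop — in this inventory, /ɖ/.

/ɖ/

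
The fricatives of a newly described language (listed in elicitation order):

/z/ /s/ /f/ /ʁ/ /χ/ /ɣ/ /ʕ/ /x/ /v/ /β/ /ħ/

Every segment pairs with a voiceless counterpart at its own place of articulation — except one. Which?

Labiodental: /f/ ~ /v/
Alveolar: /s/ ~ /z/
Velar: /x/ ~ /ɣ/
Uvular: /χ/ ~ /ʁ/
Pharyngeal: /ħ/ ~ /ʕ/
Bilabial: only /β/ (voiced); no voiceless partner.
So /β/ is the unpaired segment.

/β/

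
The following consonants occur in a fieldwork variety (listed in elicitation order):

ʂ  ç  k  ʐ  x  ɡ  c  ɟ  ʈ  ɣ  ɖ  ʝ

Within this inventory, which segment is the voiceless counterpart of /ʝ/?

/ʝ/ is a voiced palatal fricative.
The voiceless counterpart is a voiceless palatal fricative — in this inventory, /ç/.

/ç/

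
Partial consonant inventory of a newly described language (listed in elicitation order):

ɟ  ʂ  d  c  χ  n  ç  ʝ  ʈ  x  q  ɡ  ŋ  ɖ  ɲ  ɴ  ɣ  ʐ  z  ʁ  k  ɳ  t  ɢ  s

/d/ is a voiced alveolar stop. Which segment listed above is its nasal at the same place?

The nasal at the same place is an alveolar nasal — in this inventory, /n/.

/n/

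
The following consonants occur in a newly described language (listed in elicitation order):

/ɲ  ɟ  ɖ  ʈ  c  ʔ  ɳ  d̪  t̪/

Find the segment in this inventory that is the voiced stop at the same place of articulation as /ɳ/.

/ɳ/ is a retroflex nasal.
The voiced stop at the same place is a voiced retroflex stop — in this inventory, /ɖ/.

/ɖ/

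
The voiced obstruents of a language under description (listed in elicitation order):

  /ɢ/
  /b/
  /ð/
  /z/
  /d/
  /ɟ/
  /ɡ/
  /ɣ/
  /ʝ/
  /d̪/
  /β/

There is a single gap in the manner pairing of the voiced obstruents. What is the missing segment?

place of articulation  stop      fricative
bilabial          b         β       
dental            d̪        ð       
alveolar          d         z       
palatal           ɟ         ʝ       
velar             ɡ         ɣ       
uvular            ɢ         —       
The uvular row has no fricative member, so the gap is the uvular fricative /ʁ/.

/ʁ/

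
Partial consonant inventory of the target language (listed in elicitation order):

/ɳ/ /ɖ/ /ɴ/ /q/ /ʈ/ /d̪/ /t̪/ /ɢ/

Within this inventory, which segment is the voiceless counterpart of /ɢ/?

/q/

/ɢ/ is a voiced uvular stop.
The voiceless counterpart is a voiceless uvular stop — in this inventory, /q/.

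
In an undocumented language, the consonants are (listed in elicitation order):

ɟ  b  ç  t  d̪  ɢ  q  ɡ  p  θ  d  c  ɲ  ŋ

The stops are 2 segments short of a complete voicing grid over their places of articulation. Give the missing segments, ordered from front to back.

/t̪/, /k/

bilabial: voiceless /p/, voiced /b/.
dental: voiceless —, voiced /d̪/.
alveolar: voiceless /t/, voiced /d/.
palatal: voiceless /c/, voiced /ɟ/.
velar: voiceless —, voiced /ɡ/.
uvular: voiceless /q/, voiced /ɢ/.
Gaps, from front to back: dental lacks voiceless (/t̪/); velar lacks voiceless (/k/).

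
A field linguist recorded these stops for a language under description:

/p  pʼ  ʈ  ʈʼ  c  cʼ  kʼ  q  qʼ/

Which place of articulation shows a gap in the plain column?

velar

bilabial: plain /p/, ejective /pʼ/.
retroflex: plain /ʈ/, ejective /ʈʼ/.
palatal: plain /c/, ejective /cʼ/.
velar: plain —, ejective /kʼ/.
uvular: plain /q/, ejective /qʼ/.
Every place of articulation has a plain member except velar, where /k/ would be expected.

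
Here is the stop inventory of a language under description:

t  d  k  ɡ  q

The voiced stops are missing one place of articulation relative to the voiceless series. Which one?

uvular

place of articulation  voiceless  voiced  
alveolar          t         d       
velar             k         ɡ       
uvular            q         —       
Every place of articulation has a voiced member except uvular, where /ɢ/ would be expected.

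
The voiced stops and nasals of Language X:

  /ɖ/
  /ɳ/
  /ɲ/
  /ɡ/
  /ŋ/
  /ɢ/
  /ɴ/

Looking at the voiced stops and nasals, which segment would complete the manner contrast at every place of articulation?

/ɟ/

retroflex: oral stop /ɖ/, nasal /ɳ/.
palatal: oral stop —, nasal /ɲ/.
velar: oral stop /ɡ/, nasal /ŋ/.
uvular: oral stop /ɢ/, nasal /ɴ/.
The palatal row has no oral stop member, so the gap is the palatal oral stop /ɟ/.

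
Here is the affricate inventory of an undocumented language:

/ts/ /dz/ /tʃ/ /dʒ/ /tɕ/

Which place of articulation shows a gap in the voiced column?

place of articulation  voiceless  voiced  
alveolar          ts        dz      
postalveolar      tʃ        dʒ      
alveolo-palatal   tɕ        —       
Every place of articulation has a voiced member except alveolo-palatal, where /dʑ/ would be expected.

alveolo-palatal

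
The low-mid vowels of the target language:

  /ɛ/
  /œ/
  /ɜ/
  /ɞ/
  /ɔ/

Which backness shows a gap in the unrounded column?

front: unrounded /ɛ/, rounded /œ/.
central: unrounded /ɜ/, rounded /ɞ/.
back: unrounded —, rounded /ɔ/.
Every backness has an unrounded member except back, where /ʌ/ would be expected.

back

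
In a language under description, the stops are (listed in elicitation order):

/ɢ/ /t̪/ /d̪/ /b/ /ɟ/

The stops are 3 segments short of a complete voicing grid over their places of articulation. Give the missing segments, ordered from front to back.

place of articulation  voiceless  voiced  
bilabial          —         b       
dental            t̪        d̪      
palatal           —         ɟ       
uvular            —         ɢ       
Gaps, from front to back: bilabial lacks voiceless (/p/); palatal lacks voiceless (/c/); uvular lacks voiceless (/q/).

/p/, /c/, /q/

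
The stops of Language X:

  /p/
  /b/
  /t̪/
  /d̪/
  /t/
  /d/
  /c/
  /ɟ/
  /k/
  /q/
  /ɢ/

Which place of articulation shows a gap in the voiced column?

velar

bilabial: voiceless /p/, voiced /b/.
dental: voiceless /t̪/, voiced /d̪/.
alveolar: voiceless /t/, voiced /d/.
palatal: voiceless /c/, voiced /ɟ/.
velar: voiceless /k/, voiced —.
uvular: voiceless /q/, voiced /ɢ/.
Every place of articulation has a voiced member except velar, where /ɡ/ would be expected.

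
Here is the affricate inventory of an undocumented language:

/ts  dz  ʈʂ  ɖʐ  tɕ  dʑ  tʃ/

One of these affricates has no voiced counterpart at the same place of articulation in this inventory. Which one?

/tʃ/

Alveolar: /ts/ ~ /dz/
Retroflex: /ʈʂ/ ~ /ɖʐ/
Alveolo-palatal: /tɕ/ ~ /dʑ/
Postalveolar: only /tʃ/ (voiceless); no voiced partner.
So /tʃ/ is the unpaired segment.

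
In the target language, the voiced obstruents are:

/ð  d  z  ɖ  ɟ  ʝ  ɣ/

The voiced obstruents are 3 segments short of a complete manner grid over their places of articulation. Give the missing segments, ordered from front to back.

dental: stop —, fricative /ð/.
alveolar: stop /d/, fricative /z/.
retroflex: stop /ɖ/, fricative —.
palatal: stop /ɟ/, fricative /ʝ/.
velar: stop —, fricative /ɣ/.
Gaps, from front to back: dental lacks stop (/d̪/); retroflex lacks fricative (/ʐ/); velar lacks stop (/ɡ/).

/d̪/, /ʐ/, /ɡ/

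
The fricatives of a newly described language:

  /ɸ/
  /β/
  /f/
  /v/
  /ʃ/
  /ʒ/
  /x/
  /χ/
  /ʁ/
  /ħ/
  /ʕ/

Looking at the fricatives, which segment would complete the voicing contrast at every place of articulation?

place of articulation  voiceless  voiced  
bilabial          ɸ         β       
labiodental       f         v       
postalveolar      ʃ         ʒ       
velar             x         —       
uvular            χ         ʁ       
pharyngeal        ħ         ʕ       
The velar row has no voiced member, so the gap is the voiced velar fricative /ɣ/.

/ɣ/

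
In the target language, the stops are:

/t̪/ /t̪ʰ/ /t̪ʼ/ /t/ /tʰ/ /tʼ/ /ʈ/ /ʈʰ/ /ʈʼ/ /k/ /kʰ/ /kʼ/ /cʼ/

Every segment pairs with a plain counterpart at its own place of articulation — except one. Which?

/cʼ/

Dental: /t̪/ ~ /t̪ʰ/ ~ /t̪ʼ/
Alveolar: /t/ ~ /tʰ/ ~ /tʼ/
Retroflex: /ʈ/ ~ /ʈʰ/ ~ /ʈʼ/
Velar: /k/ ~ /kʰ/ ~ /kʼ/
Palatal: only /cʼ/ (ejective); no plain partner.
So /cʼ/ is the unpaired segment.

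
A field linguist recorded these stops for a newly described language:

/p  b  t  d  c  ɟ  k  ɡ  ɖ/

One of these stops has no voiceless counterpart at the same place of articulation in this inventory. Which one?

/ɖ/

Bilabial: /p/ ~ /b/
Alveolar: /t/ ~ /d/
Palatal: /c/ ~ /ɟ/
Velar: /k/ ~ /ɡ/
Retroflex: only /ɖ/ (voiced); no voiceless partner.
So /ɖ/ is the unpaired segment.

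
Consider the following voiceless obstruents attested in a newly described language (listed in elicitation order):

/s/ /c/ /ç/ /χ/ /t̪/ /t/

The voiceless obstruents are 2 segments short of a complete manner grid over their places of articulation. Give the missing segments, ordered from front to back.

dental: stop /t̪/, fricative —.
alveolar: stop /t/, fricative /s/.
palatal: stop /c/, fricative /ç/.
uvular: stop —, fricative /χ/.
Gaps, from front to back: dental lacks fricative (/θ/); uvular lacks stop (/q/).

/θ/, /q/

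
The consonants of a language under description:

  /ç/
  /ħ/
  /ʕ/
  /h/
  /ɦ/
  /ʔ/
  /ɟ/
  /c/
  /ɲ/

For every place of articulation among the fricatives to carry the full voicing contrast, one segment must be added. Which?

palatal: voiceless /ç/, voiced —.
pharyngeal: voiceless /ħ/, voiced /ʕ/.
glottal: voiceless /h/, voiced /ɦ/.
The palatal row has no voiced member, so the gap is the voiced palatal fricative /ʝ/.

/ʝ/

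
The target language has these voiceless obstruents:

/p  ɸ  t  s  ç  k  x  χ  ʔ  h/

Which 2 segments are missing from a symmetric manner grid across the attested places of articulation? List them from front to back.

place of articulation  stop      fricative
bilabial          p         ɸ       
alveolar          t         s       
palatal           —         ç       
velar             k         x       
uvular            —         χ       
glottal           ʔ         h       
Gaps, from front to back: palatal lacks stop (/c/); uvular lacks stop (/q/).

/c/, /q/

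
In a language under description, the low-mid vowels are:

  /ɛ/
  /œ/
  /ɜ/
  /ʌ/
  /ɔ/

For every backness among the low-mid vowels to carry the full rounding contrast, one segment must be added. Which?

Unrounded: /ɛ/ (front), /ɜ/ (central), /ʌ/ (back).
Rounded: /œ/ (front), /ɔ/ (back).
The central row has no rounded member, so the gap is the central rounded vowel /ɞ/.

/ɞ/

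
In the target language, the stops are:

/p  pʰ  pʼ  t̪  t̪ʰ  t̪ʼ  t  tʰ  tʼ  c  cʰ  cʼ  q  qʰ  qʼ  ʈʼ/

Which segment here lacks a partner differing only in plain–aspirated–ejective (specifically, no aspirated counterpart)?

/ʈʼ/

Bilabial: /p/ ~ /pʰ/ ~ /pʼ/
Dental: /t̪/ ~ /t̪ʰ/ ~ /t̪ʼ/
Alveolar: /t/ ~ /tʰ/ ~ /tʼ/
Palatal: /c/ ~ /cʰ/ ~ /cʼ/
Uvular: /q/ ~ /qʰ/ ~ /qʼ/
Retroflex: only /ʈʼ/ (ejective); no aspirated partner.
So /ʈʼ/ is the unpaired segment.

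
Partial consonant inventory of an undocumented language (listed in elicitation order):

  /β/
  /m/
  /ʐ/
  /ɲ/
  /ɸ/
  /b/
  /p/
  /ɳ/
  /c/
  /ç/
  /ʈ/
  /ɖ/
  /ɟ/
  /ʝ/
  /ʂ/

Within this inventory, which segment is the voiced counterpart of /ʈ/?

/ɖ/

/ʈ/ is a voiceless retroflex stop.
The voiced counterpart is a voiced retroflex stop — in this inventory, /ɖ/.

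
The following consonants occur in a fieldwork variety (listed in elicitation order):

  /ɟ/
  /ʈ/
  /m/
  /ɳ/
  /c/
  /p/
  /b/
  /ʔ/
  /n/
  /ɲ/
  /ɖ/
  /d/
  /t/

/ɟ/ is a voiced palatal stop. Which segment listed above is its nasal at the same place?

The nasal at the same place is a palatal nasal — in this inventory, /ɲ/.

/ɲ/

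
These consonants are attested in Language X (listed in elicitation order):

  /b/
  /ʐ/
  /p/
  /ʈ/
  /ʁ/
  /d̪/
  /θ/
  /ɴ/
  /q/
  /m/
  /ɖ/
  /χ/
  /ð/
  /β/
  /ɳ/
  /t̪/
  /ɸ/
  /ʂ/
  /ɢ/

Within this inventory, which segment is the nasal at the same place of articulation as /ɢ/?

/ɢ/ is a voiced uvular stop.
The nasal at the same place is an uvular nasal — in this inventory, /ɴ/.

/ɴ/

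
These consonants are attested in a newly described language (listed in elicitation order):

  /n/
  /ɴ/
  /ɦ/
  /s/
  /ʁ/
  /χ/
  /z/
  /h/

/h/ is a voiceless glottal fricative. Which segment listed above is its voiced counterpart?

The voiced counterpart is a voiced glottal fricative — in this inventory, /ɦ/.

/ɦ/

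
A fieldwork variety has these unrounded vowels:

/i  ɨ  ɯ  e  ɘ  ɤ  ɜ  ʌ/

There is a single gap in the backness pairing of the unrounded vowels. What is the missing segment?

high: front /i/, central /ɨ/, back /ɯ/.
high-mid: front /e/, central /ɘ/, back /ɤ/.
low-mid: front —, central /ɜ/, back /ʌ/.
The low-mid row has no front member, so the gap is the low-mid front unrounded vowel /ɛ/.

/ɛ/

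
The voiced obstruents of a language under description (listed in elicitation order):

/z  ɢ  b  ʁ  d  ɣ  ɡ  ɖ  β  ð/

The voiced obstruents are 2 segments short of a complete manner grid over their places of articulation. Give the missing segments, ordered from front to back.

/d̪/, /ʐ/

place of articulation  stop      fricative
bilabial          b         β       
dental            —         ð       
alveolar          d         z       
retroflex         ɖ         —       
velar             ɡ         ɣ       
uvular            ɢ         ʁ       
Gaps, from front to back: dental lacks stop (/d̪/); retroflex lacks fricative (/ʐ/).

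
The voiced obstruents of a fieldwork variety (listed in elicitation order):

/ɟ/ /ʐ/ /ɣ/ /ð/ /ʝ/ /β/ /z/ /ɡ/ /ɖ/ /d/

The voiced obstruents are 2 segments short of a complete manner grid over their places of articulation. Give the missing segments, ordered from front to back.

Stop: /d/ (alveolar), /ɖ/ (retroflex), /ɟ/ (palatal), /ɡ/ (velar).
Fricative: /β/ (bilabial), /ð/ (dental), /z/ (alveolar), /ʐ/ (retroflex), /ʝ/ (palatal), /ɣ/ (velar).
Gaps, from front to back: bilabial lacks stop (/b/); dental lacks stop (/d̪/).

/b/, /d̪/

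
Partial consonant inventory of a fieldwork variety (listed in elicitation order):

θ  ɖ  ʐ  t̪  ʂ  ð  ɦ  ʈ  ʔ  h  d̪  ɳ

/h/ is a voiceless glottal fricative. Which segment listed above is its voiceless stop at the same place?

The voiceless stop at the same place is a voiceless glottal stop — in this inventory, /ʔ/.

/ʔ/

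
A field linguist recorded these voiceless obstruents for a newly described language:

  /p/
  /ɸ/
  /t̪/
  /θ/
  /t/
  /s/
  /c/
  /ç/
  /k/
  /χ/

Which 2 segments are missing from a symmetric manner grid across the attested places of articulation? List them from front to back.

bilabial: stop /p/, fricative /ɸ/.
dental: stop /t̪/, fricative /θ/.
alveolar: stop /t/, fricative /s/.
palatal: stop /c/, fricative /ç/.
velar: stop /k/, fricative —.
uvular: stop —, fricative /χ/.
Gaps, from front to back: velar lacks fricative (/x/); uvular lacks stop (/q/).

/x/, /q/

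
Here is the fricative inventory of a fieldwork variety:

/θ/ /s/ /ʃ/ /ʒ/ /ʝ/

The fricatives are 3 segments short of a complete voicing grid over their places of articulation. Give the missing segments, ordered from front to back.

Voiceless: /θ/ (dental), /s/ (alveolar), /ʃ/ (postalveolar).
Voiced: /ʒ/ (postalveolar), /ʝ/ (palatal).
Gaps, from front to back: dental lacks voiced (/ð/); alveolar lacks voiced (/z/); palatal lacks voiceless (/ç/).

/ð/, /z/, /ç/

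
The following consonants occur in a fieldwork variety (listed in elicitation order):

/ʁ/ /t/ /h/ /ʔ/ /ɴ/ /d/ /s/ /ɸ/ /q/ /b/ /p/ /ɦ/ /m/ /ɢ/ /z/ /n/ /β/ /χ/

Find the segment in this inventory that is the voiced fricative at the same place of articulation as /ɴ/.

/ʁ/

/ɴ/ is an uvular nasal.
The voiced fricative at the same place is a voiced uvular fricative — in this inventory, /ʁ/.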